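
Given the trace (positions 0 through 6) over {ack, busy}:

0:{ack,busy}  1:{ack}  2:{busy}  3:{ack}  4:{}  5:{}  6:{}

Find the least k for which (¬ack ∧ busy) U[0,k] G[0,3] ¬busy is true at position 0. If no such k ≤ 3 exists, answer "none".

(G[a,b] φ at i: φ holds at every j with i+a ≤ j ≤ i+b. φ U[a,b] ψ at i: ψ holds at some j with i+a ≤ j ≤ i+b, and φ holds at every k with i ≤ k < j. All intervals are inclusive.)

Need earliest j ≥ 0 with G[0,3] ¬busy, and (¬ack ∧ busy) at every k in [0,j-1].
  j=0: rhs fails.
  j=1: rhs fails.
  j=2: rhs fails.
  j=3: rhs holds but lhs fails at k=0.
No witness within the range → none.

none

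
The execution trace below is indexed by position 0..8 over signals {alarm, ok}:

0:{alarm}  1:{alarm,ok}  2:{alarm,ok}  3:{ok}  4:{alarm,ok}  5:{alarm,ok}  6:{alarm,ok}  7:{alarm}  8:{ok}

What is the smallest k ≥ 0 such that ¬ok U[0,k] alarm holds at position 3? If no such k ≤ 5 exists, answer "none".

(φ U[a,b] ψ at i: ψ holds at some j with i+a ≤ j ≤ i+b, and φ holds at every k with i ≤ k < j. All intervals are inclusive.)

none

Need earliest j ≥ 3 with alarm, and ¬ok at every k in [3,j-1].
  j=3: rhs fails.
  j=4: rhs holds but lhs fails at k=3.
  j=5: rhs holds but lhs fails at k=3.
  j=6: rhs holds but lhs fails at k=3.
  j=7: rhs holds but lhs fails at k=3.
  j=8: rhs fails.
No witness within the range → none.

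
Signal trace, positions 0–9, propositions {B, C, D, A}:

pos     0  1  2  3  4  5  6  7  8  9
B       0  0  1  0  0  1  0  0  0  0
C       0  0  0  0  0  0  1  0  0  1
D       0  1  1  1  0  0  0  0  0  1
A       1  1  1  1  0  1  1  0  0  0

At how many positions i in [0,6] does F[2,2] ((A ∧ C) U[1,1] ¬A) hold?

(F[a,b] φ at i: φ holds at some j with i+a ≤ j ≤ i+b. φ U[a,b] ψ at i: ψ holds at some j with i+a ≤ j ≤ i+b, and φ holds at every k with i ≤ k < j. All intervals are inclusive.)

Evaluate at each i in [0,6]:
  i=0: ✗ (none in [2,2])
  i=1: ✗ (none in [3,3])
  i=2: ✗ (none in [4,4])
  i=3: ✗ (none in [5,5])
  i=4: ✓ (witness j=6)
  i=5: ✗ (none in [7,7])
  i=6: ✗ (none in [8,8])
Positions where it holds: {4} → 1.

1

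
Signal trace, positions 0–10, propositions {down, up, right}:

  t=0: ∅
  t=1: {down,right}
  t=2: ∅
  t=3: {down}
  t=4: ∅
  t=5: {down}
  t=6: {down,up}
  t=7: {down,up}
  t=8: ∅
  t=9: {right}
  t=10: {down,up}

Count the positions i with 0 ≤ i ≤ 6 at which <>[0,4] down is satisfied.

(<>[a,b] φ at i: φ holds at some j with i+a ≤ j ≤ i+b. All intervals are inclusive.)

7

Evaluate at each i in [0,6]:
  i=0: ✓ (witness j=1)
  i=1: ✓ (witness j=1)
  i=2: ✓ (witness j=3)
  i=3: ✓ (witness j=3)
  i=4: ✓ (witness j=5)
  i=5: ✓ (witness j=5)
  i=6: ✓ (witness j=6)
Positions where it holds: {0, 1, 2, 3, 4, 5, 6} → 7.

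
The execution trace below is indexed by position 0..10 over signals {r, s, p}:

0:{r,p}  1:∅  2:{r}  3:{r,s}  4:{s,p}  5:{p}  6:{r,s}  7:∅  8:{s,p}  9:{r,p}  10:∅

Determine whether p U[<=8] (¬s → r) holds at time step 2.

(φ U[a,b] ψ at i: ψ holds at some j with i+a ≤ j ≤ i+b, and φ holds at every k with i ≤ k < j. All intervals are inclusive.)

Need some j in [2,10] with (¬s → r), and p at every k in [2,j-1].
  j=2: (¬s → r) holds; no prefix to check → satisfied.

Yes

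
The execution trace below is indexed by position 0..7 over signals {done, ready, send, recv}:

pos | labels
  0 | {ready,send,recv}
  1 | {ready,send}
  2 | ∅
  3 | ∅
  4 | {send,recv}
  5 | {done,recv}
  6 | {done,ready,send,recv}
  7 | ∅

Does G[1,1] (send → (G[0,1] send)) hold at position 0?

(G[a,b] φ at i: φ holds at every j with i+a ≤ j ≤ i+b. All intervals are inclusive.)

Check (send → (G[0,1] send)) at every j in [1,1]:
  j=1: antecedent true; consequent fails at 2 → ✗
Fails at j=1 → formula fails.

Does not hold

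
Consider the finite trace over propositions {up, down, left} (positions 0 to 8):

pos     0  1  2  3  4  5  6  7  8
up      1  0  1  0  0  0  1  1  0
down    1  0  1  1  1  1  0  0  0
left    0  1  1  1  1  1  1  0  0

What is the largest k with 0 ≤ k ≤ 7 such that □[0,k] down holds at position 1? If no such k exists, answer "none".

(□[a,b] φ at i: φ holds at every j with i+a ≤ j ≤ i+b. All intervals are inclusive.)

none

down must hold from j=1 onward; find where it first fails.
  j=1: fails → no k works.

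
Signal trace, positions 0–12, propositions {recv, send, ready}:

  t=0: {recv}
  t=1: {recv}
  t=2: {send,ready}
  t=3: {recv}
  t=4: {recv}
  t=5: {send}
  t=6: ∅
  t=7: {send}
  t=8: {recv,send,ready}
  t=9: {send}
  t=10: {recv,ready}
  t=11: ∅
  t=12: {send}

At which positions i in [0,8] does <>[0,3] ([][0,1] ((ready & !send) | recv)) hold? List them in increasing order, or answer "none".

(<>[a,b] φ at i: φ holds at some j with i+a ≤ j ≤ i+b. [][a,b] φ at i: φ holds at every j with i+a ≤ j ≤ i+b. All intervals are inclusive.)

0, 1, 2, 3

Evaluate at each i in [0,8]:
  i=0: ✓ (witness j=0)
  i=1: ✓ (witness j=3)
  i=2: ✓ (witness j=3)
  i=3: ✓ (witness j=3)
  i=4: ✗ (none in [4,7])
  i=5: ✗ (none in [5,8])
  i=6: ✗ (none in [6,9])
  i=7: ✗ (none in [7,10])
  i=8: ✗ (none in [8,11])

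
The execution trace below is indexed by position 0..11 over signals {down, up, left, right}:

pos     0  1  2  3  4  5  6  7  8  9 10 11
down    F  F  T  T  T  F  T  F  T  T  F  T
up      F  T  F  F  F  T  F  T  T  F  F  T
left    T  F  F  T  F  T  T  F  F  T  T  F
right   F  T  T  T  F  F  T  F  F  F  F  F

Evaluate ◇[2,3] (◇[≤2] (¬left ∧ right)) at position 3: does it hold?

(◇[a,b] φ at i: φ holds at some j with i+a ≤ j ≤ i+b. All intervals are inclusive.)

No

Check ◇[≤2] (¬left ∧ right) at each j in [5,6]:
  j=5: fails (none in [5,7])
  j=6: fails (none in [6,8])
No position in the window satisfies it → formula fails.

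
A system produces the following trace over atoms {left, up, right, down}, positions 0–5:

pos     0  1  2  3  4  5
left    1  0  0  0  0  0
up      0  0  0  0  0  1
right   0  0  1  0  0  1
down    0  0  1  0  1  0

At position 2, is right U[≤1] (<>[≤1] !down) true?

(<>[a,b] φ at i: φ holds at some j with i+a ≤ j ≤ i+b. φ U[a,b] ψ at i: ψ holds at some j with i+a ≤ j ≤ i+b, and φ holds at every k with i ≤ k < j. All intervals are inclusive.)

Need some j in [2,3] with <>[≤1] !down, and right at every k in [2,j-1].
  j=2: <>[≤1] !down holds; no prefix to check → satisfied.

Holds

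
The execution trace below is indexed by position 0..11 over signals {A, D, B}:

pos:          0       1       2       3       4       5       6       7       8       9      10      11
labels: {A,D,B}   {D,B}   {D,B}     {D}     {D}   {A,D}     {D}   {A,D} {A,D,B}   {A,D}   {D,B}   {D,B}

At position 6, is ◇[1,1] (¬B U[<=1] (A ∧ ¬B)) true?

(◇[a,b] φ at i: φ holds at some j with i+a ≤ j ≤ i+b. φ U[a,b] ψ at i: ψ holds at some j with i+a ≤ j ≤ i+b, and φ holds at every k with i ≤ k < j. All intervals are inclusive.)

Holds

Check (¬B U[<=1] (A ∧ ¬B)) at each j in [7,7]:
  j=7: holds
Found at j=7 → formula holds.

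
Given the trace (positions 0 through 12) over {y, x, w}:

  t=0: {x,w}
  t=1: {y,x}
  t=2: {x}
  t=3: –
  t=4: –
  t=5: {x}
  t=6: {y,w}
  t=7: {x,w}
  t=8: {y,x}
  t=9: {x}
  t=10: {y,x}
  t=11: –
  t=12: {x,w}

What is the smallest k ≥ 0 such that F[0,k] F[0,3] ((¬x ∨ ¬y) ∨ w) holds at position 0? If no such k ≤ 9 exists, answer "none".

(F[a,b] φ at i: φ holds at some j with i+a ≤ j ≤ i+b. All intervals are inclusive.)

0

Scan j = 0,1,… for F[0,3] ((¬x ∨ ¬y) ∨ w):
  j=0: holds
First hit at j=0, so smallest k = 0-0 = 0.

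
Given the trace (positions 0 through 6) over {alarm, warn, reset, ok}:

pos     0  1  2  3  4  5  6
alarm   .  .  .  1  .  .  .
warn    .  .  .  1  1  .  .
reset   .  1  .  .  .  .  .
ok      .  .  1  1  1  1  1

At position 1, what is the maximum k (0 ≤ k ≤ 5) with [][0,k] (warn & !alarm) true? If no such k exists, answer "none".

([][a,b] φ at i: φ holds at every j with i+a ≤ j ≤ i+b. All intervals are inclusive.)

(warn & !alarm) must hold from j=1 onward; find where it first fails.
  j=1: fails → no k works.

none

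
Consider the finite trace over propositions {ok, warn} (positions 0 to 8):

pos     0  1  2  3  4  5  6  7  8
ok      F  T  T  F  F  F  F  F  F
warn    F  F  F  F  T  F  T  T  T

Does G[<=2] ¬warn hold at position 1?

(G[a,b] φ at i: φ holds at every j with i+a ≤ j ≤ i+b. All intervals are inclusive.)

Check ¬warn at every j in [1,3]:
  j=1: true
  j=2: true
  j=3: true
All positions satisfy it → formula holds.

True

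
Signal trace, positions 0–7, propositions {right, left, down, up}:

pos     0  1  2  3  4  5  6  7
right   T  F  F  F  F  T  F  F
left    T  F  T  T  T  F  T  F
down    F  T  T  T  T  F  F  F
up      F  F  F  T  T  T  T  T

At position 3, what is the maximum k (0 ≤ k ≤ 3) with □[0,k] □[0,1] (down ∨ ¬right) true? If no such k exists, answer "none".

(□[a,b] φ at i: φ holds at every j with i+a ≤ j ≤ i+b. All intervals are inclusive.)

0

□[0,1] (down ∨ ¬right) must hold from j=3 onward; find where it first fails.
  j=3: holds
  j=4: fails
Holds on [3,3], so largest k = 0.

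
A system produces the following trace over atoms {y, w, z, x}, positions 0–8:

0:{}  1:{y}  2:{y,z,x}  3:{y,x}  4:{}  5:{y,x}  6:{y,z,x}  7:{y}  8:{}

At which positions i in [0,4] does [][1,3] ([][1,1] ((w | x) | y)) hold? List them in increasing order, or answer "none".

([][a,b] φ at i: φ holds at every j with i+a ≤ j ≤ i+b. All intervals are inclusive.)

Evaluate at each i in [0,4]:
  i=0: ✗ (fails at j=3)
  i=1: ✗ (fails at j=3)
  i=2: ✗ (fails at j=3)
  i=3: ✓ (all of [4,6])
  i=4: ✗ (fails at j=7)

3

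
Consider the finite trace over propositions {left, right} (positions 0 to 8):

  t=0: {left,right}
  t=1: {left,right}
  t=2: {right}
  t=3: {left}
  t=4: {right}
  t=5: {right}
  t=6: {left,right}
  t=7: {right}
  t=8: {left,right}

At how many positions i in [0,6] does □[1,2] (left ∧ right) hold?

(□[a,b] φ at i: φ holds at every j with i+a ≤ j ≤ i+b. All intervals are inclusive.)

Evaluate at each i in [0,6]:
  i=0: ✗ (fails at j=2)
  i=1: ✗ (fails at j=2)
  i=2: ✗ (fails at j=3)
  i=3: ✗ (fails at j=4)
  i=4: ✗ (fails at j=5)
  i=5: ✗ (fails at j=7)
  i=6: ✗ (fails at j=7)
Positions where it holds: {} → 0.

0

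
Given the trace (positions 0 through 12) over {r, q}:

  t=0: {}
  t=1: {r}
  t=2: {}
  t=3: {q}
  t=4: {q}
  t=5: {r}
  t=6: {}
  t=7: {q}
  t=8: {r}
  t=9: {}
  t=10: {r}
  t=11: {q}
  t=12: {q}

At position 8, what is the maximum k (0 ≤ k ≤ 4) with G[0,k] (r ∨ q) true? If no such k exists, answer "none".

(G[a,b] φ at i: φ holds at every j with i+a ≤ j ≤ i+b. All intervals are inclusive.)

(r ∨ q) must hold from j=8 onward; find where it first fails.
  j=8: holds
  j=9: fails
Holds on [8,8], so largest k = 0.

0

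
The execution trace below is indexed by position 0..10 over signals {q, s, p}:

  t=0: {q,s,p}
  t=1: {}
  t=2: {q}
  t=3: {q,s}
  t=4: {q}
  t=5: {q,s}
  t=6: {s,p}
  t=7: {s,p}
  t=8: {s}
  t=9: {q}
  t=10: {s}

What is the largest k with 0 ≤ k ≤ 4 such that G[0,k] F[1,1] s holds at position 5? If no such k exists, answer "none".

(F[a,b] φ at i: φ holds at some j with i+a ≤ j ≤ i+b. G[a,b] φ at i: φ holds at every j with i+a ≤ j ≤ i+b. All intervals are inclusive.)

F[1,1] s must hold from j=5 onward; find where it first fails.
  j=5: holds
  j=6: holds
  j=7: holds
  j=8: fails
Holds on [5,7], so largest k = 2.

2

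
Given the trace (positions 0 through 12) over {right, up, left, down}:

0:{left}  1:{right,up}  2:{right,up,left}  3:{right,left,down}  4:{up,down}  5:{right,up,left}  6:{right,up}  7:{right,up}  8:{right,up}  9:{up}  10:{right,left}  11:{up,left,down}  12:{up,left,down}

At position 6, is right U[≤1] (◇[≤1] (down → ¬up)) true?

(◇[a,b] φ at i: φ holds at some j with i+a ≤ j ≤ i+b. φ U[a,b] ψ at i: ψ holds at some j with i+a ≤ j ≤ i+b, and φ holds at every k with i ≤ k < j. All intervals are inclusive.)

Holds

Need some j in [6,7] with ◇[≤1] (down → ¬up), and right at every k in [6,j-1].
  j=6: ◇[≤1] (down → ¬up) holds; no prefix to check → satisfied.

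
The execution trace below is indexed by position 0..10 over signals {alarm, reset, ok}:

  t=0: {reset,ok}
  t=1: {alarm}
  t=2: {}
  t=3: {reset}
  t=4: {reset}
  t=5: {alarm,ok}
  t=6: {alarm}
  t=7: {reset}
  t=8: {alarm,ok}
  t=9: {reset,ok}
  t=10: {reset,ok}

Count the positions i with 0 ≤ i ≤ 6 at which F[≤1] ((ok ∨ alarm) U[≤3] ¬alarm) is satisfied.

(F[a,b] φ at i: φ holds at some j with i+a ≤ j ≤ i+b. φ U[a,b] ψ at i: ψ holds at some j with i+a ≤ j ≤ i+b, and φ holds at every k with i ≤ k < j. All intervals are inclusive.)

Evaluate at each i in [0,6]:
  i=0: ✓ (witness j=0)
  i=1: ✓ (witness j=1)
  i=2: ✓ (witness j=2)
  i=3: ✓ (witness j=3)
  i=4: ✓ (witness j=4)
  i=5: ✓ (witness j=5)
  i=6: ✓ (witness j=6)
Positions where it holds: {0, 1, 2, 3, 4, 5, 6} → 7.

7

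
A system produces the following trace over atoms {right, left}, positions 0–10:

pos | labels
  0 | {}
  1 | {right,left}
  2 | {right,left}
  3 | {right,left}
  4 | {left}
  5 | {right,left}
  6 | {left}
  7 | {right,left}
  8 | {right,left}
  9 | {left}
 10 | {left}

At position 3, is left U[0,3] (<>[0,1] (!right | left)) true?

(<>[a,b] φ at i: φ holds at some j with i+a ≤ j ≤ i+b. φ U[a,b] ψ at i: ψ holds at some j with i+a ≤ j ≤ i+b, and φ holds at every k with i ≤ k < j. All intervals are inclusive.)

Need some j in [3,6] with <>[0,1] (!right | left), and left at every k in [3,j-1].
  j=3: <>[0,1] (!right | left) holds; no prefix to check → satisfied.

Holds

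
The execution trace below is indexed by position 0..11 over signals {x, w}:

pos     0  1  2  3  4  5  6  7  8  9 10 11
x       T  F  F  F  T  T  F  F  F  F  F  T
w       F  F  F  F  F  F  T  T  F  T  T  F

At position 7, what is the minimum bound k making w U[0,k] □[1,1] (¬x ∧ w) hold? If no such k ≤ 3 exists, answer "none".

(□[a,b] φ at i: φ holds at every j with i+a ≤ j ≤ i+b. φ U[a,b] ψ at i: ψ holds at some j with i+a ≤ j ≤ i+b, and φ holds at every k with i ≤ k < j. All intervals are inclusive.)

1

Need earliest j ≥ 7 with □[1,1] (¬x ∧ w), and w at every k in [7,j-1].
  j=7: rhs fails.
  j=8: rhs holds; lhs holds on [7,7]. k = 1.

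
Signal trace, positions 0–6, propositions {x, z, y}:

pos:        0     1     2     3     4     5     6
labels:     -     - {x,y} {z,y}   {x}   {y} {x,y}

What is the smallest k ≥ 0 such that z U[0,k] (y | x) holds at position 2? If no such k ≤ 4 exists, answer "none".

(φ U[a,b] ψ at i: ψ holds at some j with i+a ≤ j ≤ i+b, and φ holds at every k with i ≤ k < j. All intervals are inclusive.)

0

Need earliest j ≥ 2 with (y | x), and z at every k in [2,j-1].
  j=2: rhs holds (empty prefix). k = 0.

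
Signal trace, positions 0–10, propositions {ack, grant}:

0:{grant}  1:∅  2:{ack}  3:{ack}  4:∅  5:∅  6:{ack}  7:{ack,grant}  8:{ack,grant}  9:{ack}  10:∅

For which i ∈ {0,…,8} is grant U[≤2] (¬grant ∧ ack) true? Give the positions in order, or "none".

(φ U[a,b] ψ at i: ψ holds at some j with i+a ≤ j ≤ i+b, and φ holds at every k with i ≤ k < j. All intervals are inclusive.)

2, 3, 6, 7, 8

Evaluate at each i in [0,8]:
  i=0: ✗ (lhs fails at k=1 before rhs at j=2)
  i=1: ✗ (lhs fails at k=1 before rhs at j=2)
  i=2: ✓ (rhs at j=2)
  i=3: ✓ (rhs at j=3)
  i=4: ✗ (lhs fails at k=4 before rhs at j=6)
  i=5: ✗ (lhs fails at k=5 before rhs at j=6)
  i=6: ✓ (rhs at j=6)
  i=7: ✓ (rhs at j=9; lhs holds on [7,8])
  i=8: ✓ (rhs at j=9; lhs holds on [8,8])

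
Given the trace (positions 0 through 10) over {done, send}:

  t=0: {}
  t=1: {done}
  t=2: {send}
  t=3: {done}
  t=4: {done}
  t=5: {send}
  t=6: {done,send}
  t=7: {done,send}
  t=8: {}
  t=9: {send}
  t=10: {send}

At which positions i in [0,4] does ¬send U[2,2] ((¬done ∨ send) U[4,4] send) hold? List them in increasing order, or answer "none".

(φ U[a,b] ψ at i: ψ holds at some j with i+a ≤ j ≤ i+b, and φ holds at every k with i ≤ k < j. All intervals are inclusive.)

3

Evaluate at each i in [0,4]:
  i=0: ✗ (no rhs in [2,2])
  i=1: ✗ (no rhs in [3,3])
  i=2: ✗ (no rhs in [4,4])
  i=3: ✓ (rhs at j=5; lhs holds on [3,4])
  i=4: ✗ (lhs fails at k=5 before rhs at j=6)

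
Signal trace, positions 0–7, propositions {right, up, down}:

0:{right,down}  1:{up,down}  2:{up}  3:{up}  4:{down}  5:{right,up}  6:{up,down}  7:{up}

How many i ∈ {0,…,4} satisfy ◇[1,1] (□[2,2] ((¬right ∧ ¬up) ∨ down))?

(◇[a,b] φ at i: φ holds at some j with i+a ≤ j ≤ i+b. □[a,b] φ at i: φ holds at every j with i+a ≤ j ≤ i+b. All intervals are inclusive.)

2

Evaluate at each i in [0,4]:
  i=0: ✗ (none in [1,1])
  i=1: ✓ (witness j=2)
  i=2: ✗ (none in [3,3])
  i=3: ✓ (witness j=4)
  i=4: ✗ (none in [5,5])
Positions where it holds: {1, 3} → 2.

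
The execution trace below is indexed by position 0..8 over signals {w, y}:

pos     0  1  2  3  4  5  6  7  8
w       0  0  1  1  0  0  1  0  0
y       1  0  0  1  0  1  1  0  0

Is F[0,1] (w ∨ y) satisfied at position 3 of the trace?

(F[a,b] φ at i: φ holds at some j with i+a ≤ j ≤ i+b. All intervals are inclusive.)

True

Check (w ∨ y) at each j in [3,4]:
  j=3: true
  j=4: false
Found at j=3 → formula holds.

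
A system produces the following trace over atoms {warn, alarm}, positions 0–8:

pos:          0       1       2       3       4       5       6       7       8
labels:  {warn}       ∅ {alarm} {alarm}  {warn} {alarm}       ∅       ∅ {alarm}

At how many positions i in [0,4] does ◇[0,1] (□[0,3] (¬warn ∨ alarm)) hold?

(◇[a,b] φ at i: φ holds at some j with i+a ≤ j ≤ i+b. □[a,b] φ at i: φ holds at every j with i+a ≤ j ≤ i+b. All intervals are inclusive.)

1

Evaluate at each i in [0,4]:
  i=0: ✗ (none in [0,1])
  i=1: ✗ (none in [1,2])
  i=2: ✗ (none in [2,3])
  i=3: ✗ (none in [3,4])
  i=4: ✓ (witness j=5)
Positions where it holds: {4} → 1.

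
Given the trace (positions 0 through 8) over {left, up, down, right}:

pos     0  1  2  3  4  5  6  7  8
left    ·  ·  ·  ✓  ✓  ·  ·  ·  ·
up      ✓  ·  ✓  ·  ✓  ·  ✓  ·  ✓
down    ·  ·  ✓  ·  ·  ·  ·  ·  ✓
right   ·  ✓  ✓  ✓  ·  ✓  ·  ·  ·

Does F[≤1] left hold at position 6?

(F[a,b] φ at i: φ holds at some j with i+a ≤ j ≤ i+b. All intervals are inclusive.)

No

Check left at each j in [6,7]:
  j=6: false
  j=7: false
No position in the window satisfies it → formula fails.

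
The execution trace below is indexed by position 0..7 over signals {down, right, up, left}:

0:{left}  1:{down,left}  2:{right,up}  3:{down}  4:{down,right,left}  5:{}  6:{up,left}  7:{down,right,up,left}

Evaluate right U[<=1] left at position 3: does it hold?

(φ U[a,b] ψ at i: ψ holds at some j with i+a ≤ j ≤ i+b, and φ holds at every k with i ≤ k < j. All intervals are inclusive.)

Need some j in [3,4] with left, and right at every k in [3,j-1].
  j=3: left false.
  j=4: left holds, but right fails at k=3 → not this j.
No j in the window works → until fails.

False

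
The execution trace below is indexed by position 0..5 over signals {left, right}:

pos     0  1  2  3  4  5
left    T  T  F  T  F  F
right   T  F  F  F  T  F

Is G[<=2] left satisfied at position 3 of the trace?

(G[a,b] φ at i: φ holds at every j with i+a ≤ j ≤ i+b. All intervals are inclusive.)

Check left at every j in [3,5]:
  j=3: true
  j=4: false
  j=5: false
Fails at j=4 → formula fails.

False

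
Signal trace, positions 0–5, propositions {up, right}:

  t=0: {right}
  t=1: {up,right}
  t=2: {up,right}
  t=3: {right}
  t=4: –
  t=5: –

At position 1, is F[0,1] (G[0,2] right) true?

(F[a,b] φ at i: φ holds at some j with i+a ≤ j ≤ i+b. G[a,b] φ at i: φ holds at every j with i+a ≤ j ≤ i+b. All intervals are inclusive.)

Check G[0,2] right at each j in [1,2]:
  j=1: holds on [1,3]
  j=2: fails at 4
Found at j=1 → formula holds.

Yes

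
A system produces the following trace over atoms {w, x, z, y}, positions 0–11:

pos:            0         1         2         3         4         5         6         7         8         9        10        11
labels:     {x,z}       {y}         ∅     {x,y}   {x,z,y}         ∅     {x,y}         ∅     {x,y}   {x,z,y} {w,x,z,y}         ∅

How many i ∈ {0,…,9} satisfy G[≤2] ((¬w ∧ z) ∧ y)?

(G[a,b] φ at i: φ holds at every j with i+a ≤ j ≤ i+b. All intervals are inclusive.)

Evaluate at each i in [0,9]:
  i=0: ✗ (fails at j=0)
  i=1: ✗ (fails at j=1)
  i=2: ✗ (fails at j=2)
  i=3: ✗ (fails at j=3)
  i=4: ✗ (fails at j=5)
  i=5: ✗ (fails at j=5)
  i=6: ✗ (fails at j=6)
  i=7: ✗ (fails at j=7)
  i=8: ✗ (fails at j=8)
  i=9: ✗ (fails at j=10)
Positions where it holds: {} → 0.

0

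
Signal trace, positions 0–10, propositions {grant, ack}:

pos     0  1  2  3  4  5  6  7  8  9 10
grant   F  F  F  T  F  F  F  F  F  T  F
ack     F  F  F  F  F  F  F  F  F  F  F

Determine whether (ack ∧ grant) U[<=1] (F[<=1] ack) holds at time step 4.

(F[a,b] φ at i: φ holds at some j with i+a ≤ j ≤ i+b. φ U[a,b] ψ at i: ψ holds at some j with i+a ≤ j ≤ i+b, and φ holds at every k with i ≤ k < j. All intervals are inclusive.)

No

Need some j in [4,5] with F[<=1] ack, and (ack ∧ grant) at every k in [4,j-1].
  j=4: F[<=1] ack — fails (none in [4,5]).
  j=5: F[<=1] ack — fails (none in [5,6]).
No j in the window works → until fails.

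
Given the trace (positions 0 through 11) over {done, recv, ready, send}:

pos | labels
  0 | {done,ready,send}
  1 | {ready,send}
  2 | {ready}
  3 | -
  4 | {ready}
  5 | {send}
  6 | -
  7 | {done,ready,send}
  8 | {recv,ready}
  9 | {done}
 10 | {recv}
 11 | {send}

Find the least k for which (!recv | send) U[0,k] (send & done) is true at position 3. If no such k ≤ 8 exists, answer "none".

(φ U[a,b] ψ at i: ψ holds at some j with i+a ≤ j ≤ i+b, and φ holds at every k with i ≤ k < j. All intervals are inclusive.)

Need earliest j ≥ 3 with (send & done), and (!recv | send) at every k in [3,j-1].
  j=3: rhs fails.
  j=4: rhs fails.
  j=5: rhs fails.
  j=6: rhs fails.
  j=7: rhs holds; lhs holds on [3,6]. k = 4.

4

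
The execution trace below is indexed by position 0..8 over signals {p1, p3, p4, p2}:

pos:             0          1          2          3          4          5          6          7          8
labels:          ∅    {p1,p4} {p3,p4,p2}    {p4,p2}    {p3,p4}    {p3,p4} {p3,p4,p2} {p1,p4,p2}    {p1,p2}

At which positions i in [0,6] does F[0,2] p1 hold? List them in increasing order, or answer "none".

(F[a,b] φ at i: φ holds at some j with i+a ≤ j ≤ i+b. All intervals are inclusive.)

0, 1, 5, 6

Evaluate at each i in [0,6]:
  i=0: ✓ (witness j=1)
  i=1: ✓ (witness j=1)
  i=2: ✗ (none in [2,4])
  i=3: ✗ (none in [3,5])
  i=4: ✗ (none in [4,6])
  i=5: ✓ (witness j=7)
  i=6: ✓ (witness j=7)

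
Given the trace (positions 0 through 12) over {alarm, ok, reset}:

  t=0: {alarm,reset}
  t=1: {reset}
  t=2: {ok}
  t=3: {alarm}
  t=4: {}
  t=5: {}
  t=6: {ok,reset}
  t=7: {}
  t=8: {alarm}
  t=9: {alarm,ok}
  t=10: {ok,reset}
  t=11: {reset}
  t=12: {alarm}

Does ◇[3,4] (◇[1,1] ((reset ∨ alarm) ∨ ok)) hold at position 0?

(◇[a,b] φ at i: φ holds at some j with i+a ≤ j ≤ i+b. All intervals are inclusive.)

Check ◇[1,1] ((reset ∨ alarm) ∨ ok) at each j in [3,4]:
  j=3: fails (none in [4,4])
  j=4: fails (none in [5,5])
No position in the window satisfies it → formula fails.

Does not hold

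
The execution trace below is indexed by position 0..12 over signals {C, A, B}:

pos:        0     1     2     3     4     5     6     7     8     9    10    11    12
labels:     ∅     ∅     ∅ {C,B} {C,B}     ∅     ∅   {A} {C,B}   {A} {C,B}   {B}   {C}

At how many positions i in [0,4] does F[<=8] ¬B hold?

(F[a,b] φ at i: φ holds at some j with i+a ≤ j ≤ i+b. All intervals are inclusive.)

5

Evaluate at each i in [0,4]:
  i=0: ✓ (witness j=0)
  i=1: ✓ (witness j=1)
  i=2: ✓ (witness j=2)
  i=3: ✓ (witness j=5)
  i=4: ✓ (witness j=5)
Positions where it holds: {0, 1, 2, 3, 4} → 5.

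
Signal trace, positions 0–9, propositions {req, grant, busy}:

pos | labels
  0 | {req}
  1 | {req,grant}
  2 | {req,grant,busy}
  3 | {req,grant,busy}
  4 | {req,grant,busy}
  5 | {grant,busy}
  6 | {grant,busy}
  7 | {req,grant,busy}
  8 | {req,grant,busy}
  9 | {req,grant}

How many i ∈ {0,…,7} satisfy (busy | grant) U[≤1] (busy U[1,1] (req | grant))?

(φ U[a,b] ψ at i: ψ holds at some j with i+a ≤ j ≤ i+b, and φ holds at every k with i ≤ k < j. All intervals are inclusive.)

Evaluate at each i in [0,7]:
  i=0: ✗ (no rhs in [0,1])
  i=1: ✓ (rhs at j=2; lhs holds on [1,1])
  i=2: ✓ (rhs at j=2)
  i=3: ✓ (rhs at j=3)
  i=4: ✓ (rhs at j=4)
  i=5: ✓ (rhs at j=5)
  i=6: ✓ (rhs at j=6)
  i=7: ✓ (rhs at j=7)
Positions where it holds: {1, 2, 3, 4, 5, 6, 7} → 7.

7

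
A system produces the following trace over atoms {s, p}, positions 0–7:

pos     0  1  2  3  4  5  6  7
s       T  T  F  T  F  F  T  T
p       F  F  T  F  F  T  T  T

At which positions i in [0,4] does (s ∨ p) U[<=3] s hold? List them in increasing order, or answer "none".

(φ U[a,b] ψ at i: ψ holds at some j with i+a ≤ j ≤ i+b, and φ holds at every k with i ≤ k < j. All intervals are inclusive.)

0, 1, 2, 3

Evaluate at each i in [0,4]:
  i=0: ✓ (rhs at j=0)
  i=1: ✓ (rhs at j=1)
  i=2: ✓ (rhs at j=3; lhs holds on [2,2])
  i=3: ✓ (rhs at j=3)
  i=4: ✗ (lhs fails at k=4 before rhs at j=6)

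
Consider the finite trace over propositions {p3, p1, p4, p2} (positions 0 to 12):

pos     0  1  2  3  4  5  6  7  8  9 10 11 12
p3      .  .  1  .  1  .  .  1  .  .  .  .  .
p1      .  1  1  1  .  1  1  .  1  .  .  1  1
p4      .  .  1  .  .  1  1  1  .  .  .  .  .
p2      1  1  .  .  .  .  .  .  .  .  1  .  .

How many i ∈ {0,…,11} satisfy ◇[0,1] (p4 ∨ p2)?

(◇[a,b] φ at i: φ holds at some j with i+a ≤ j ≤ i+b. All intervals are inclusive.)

9

Evaluate at each i in [0,11]:
  i=0: ✓ (witness j=0)
  i=1: ✓ (witness j=1)
  i=2: ✓ (witness j=2)
  i=3: ✗ (none in [3,4])
  i=4: ✓ (witness j=5)
  i=5: ✓ (witness j=5)
  i=6: ✓ (witness j=6)
  i=7: ✓ (witness j=7)
  i=8: ✗ (none in [8,9])
  i=9: ✓ (witness j=10)
  i=10: ✓ (witness j=10)
  i=11: ✗ (none in [11,12])
Positions where it holds: {0, 1, 2, 4, 5, 6, 7, 9, 10} → 9.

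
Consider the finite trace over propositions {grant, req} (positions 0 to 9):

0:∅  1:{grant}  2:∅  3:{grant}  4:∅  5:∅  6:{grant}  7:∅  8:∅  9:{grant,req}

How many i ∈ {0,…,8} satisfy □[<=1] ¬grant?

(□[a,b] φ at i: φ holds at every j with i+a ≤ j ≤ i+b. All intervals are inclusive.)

Evaluate at each i in [0,8]:
  i=0: ✗ (fails at j=1)
  i=1: ✗ (fails at j=1)
  i=2: ✗ (fails at j=3)
  i=3: ✗ (fails at j=3)
  i=4: ✓ (all of [4,5])
  i=5: ✗ (fails at j=6)
  i=6: ✗ (fails at j=6)
  i=7: ✓ (all of [7,8])
  i=8: ✗ (fails at j=9)
Positions where it holds: {4, 7} → 2.

2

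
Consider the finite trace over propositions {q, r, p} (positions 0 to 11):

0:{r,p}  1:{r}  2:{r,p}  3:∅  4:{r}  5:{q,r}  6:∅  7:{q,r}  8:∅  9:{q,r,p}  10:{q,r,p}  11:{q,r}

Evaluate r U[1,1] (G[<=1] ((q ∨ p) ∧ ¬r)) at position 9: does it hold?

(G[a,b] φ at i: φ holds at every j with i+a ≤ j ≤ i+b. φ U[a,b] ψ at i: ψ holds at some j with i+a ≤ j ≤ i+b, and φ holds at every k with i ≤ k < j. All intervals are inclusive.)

Need some j in [10,10] with G[<=1] ((q ∨ p) ∧ ¬r), and r at every k in [9,j-1].
  j=10: G[<=1] ((q ∨ p) ∧ ¬r) — fails at 10.
No j in the window works → until fails.

No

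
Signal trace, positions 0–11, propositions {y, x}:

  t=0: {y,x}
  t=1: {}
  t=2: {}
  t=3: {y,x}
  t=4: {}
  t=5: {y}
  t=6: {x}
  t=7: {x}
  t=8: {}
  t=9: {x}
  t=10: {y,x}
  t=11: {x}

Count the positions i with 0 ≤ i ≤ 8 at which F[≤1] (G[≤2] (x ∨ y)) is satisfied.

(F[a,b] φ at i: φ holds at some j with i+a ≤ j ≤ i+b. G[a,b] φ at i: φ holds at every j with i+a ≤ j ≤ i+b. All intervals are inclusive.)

3

Evaluate at each i in [0,8]:
  i=0: ✗ (none in [0,1])
  i=1: ✗ (none in [1,2])
  i=2: ✗ (none in [2,3])
  i=3: ✗ (none in [3,4])
  i=4: ✓ (witness j=5)
  i=5: ✓ (witness j=5)
  i=6: ✗ (none in [6,7])
  i=7: ✗ (none in [7,8])
  i=8: ✓ (witness j=9)
Positions where it holds: {4, 5, 8} → 3.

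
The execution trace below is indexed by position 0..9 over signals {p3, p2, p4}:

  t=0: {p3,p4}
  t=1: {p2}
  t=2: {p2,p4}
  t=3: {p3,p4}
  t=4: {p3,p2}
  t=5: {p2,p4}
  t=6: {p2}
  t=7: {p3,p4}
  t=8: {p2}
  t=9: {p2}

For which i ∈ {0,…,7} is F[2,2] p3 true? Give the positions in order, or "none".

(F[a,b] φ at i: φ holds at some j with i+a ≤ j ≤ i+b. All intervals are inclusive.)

1, 2, 5

Evaluate at each i in [0,7]:
  i=0: ✗ (none in [2,2])
  i=1: ✓ (witness j=3)
  i=2: ✓ (witness j=4)
  i=3: ✗ (none in [5,5])
  i=4: ✗ (none in [6,6])
  i=5: ✓ (witness j=7)
  i=6: ✗ (none in [8,8])
  i=7: ✗ (none in [9,9])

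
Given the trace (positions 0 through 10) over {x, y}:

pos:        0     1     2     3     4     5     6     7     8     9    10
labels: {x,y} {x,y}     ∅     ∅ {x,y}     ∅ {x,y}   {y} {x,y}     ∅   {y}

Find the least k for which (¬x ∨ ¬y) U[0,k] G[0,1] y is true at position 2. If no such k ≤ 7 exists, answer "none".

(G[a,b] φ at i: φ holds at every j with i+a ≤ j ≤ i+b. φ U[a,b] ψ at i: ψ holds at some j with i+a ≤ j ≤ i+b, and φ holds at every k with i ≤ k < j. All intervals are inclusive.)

none

Need earliest j ≥ 2 with G[0,1] y, and (¬x ∨ ¬y) at every k in [2,j-1].
  j=2: rhs fails.
  j=3: rhs fails.
  j=4: rhs fails.
  j=5: rhs fails.
  j=6: rhs holds but lhs fails at k=4.
  j=7: rhs holds but lhs fails at k=4.
  j=8: rhs fails.
  j=9: rhs fails.
No witness within the range → none.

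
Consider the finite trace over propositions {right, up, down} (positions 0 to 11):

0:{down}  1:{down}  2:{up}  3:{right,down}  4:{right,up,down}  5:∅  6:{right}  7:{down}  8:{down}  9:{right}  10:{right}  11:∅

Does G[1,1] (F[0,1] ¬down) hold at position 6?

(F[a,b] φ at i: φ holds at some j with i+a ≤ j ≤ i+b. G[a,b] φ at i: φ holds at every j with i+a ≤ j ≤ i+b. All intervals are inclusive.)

Does not hold

Check F[0,1] ¬down at every j in [7,7]:
  j=7: fails (none in [7,8])
Fails at j=7 → formula fails.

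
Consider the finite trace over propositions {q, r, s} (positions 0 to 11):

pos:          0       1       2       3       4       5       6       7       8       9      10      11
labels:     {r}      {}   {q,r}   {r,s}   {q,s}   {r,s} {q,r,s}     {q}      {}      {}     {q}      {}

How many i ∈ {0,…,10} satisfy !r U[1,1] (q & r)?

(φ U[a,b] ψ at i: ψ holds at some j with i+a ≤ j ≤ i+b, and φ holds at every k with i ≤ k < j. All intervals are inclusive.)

Evaluate at each i in [0,10]:
  i=0: ✗ (no rhs in [1,1])
  i=1: ✓ (rhs at j=2; lhs holds on [1,1])
  i=2: ✗ (no rhs in [3,3])
  i=3: ✗ (no rhs in [4,4])
  i=4: ✗ (no rhs in [5,5])
  i=5: ✗ (lhs fails at k=5 before rhs at j=6)
  i=6: ✗ (no rhs in [7,7])
  i=7: ✗ (no rhs in [8,8])
  i=8: ✗ (no rhs in [9,9])
  i=9: ✗ (no rhs in [10,10])
  i=10: ✗ (no rhs in [11,11])
Positions where it holds: {1} → 1.

1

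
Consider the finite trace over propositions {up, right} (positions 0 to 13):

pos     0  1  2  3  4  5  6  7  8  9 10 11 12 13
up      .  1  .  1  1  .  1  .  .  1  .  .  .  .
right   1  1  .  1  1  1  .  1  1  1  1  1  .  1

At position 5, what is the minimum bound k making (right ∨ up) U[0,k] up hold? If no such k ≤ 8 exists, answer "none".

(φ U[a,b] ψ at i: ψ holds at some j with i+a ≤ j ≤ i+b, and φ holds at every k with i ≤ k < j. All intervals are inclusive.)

1

Need earliest j ≥ 5 with up, and (right ∨ up) at every k in [5,j-1].
  j=5: rhs fails.
  j=6: rhs holds; lhs holds on [5,5]. k = 1.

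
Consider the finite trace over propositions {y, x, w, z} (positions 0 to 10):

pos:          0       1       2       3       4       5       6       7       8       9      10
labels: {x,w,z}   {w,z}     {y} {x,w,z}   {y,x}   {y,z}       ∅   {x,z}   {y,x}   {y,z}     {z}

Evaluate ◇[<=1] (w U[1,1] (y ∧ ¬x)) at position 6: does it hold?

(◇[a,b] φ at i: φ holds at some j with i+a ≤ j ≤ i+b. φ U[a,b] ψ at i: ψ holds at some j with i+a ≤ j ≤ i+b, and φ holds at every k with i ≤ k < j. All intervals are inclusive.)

No

Check (w U[1,1] (y ∧ ¬x)) at each j in [6,7]:
  j=6: fails
  j=7: fails
No position in the window satisfies it → formula fails.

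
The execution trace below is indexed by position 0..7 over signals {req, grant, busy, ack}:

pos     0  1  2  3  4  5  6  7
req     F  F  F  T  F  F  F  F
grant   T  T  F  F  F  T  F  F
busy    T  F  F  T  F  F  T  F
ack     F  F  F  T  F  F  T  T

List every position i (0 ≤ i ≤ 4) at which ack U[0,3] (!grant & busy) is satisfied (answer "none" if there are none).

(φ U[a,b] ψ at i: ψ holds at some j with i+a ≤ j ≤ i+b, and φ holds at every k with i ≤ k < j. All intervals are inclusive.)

3

Evaluate at each i in [0,4]:
  i=0: ✗ (lhs fails at k=0 before rhs at j=3)
  i=1: ✗ (lhs fails at k=1 before rhs at j=3)
  i=2: ✗ (lhs fails at k=2 before rhs at j=3)
  i=3: ✓ (rhs at j=3)
  i=4: ✗ (lhs fails at k=4 before rhs at j=6)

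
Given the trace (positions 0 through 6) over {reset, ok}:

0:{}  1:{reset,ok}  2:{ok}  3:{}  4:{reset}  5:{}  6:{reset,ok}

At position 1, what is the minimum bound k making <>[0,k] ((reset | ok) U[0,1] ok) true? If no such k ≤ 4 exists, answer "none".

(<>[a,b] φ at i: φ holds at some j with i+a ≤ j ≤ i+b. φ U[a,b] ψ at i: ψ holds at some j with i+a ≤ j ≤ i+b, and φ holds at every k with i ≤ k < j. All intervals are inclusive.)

0

Scan j = 1,2,… for ((reset | ok) U[0,1] ok):
  j=1: holds
First hit at j=1, so smallest k = 1-1 = 0.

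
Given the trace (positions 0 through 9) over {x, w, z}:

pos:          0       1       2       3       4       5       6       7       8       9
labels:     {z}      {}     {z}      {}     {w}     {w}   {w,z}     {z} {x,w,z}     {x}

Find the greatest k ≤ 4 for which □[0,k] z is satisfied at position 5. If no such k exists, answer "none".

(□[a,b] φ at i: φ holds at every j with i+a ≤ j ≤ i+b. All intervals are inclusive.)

none

z must hold from j=5 onward; find where it first fails.
  j=5: fails → no k works.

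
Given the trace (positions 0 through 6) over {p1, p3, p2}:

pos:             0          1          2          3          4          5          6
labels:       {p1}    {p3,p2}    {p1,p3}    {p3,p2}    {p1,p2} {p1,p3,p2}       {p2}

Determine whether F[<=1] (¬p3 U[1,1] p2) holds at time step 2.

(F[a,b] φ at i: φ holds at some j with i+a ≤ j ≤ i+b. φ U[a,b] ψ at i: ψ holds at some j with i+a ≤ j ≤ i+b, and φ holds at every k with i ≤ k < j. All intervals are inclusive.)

Check (¬p3 U[1,1] p2) at each j in [2,3]:
  j=2: fails
  j=3: fails
No position in the window satisfies it → formula fails.

Does not hold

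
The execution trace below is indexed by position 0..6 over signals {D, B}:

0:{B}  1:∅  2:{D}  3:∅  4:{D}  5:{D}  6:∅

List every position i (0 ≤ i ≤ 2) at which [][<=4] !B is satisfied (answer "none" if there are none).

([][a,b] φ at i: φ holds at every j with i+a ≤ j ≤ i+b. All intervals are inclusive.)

Evaluate at each i in [0,2]:
  i=0: ✗ (fails at j=0)
  i=1: ✓ (all of [1,5])
  i=2: ✓ (all of [2,6])

1, 2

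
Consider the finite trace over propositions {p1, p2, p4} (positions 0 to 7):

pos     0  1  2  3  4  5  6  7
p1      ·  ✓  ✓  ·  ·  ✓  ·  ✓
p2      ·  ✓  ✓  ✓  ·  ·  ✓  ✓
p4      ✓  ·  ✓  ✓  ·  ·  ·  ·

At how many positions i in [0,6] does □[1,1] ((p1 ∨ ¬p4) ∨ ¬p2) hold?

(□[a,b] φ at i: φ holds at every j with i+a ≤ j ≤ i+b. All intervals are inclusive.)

6

Evaluate at each i in [0,6]:
  i=0: ✓ (all of [1,1])
  i=1: ✓ (all of [2,2])
  i=2: ✗ (fails at j=3)
  i=3: ✓ (all of [4,4])
  i=4: ✓ (all of [5,5])
  i=5: ✓ (all of [6,6])
  i=6: ✓ (all of [7,7])
Positions where it holds: {0, 1, 3, 4, 5, 6} → 6.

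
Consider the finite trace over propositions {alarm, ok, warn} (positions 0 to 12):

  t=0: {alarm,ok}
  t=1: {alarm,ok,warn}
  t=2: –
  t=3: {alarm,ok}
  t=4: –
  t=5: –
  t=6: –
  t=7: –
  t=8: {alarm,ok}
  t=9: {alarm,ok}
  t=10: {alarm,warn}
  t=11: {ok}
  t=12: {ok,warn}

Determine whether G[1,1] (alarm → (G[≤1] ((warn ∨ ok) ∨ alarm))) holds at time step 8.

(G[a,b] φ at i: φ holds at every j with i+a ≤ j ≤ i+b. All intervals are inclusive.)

Check (alarm → (G[≤1] ((warn ∨ ok) ∨ alarm))) at every j in [9,9]:
  j=9: antecedent true; consequent holds on [9,10] → ✓
All positions satisfy it → formula holds.

Holds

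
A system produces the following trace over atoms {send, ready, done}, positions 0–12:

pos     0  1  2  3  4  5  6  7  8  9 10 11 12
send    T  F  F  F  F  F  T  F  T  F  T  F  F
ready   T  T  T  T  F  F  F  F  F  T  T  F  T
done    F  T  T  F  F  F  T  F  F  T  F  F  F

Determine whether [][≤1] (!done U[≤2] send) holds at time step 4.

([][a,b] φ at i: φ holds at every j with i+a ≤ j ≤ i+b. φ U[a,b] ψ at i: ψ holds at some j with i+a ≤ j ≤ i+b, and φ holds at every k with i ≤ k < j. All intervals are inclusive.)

Check (!done U[≤2] send) at every j in [4,5]:
  j=4: holds
  j=5: holds
All positions satisfy it → formula holds.

Holds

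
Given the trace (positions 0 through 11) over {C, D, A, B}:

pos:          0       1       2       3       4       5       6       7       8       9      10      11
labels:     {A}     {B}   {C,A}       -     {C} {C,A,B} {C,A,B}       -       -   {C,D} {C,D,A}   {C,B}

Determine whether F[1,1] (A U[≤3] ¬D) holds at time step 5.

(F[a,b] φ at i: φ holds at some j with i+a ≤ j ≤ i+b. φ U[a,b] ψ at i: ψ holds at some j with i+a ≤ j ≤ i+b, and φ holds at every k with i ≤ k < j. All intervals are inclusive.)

Check (A U[≤3] ¬D) at each j in [6,6]:
  j=6: holds
Found at j=6 → formula holds.

Holds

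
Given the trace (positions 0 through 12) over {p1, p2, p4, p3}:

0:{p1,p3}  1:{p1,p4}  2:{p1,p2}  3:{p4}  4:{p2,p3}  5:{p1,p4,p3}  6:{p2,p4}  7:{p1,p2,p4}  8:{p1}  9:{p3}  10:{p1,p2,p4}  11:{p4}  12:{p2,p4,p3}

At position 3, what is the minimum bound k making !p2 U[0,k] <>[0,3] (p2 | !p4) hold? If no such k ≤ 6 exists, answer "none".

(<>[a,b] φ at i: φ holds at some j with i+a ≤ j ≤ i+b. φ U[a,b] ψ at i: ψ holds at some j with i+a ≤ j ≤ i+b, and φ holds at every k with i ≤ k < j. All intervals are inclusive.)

0

Need earliest j ≥ 3 with <>[0,3] (p2 | !p4), and !p2 at every k in [3,j-1].
  j=3: rhs holds (empty prefix). k = 0.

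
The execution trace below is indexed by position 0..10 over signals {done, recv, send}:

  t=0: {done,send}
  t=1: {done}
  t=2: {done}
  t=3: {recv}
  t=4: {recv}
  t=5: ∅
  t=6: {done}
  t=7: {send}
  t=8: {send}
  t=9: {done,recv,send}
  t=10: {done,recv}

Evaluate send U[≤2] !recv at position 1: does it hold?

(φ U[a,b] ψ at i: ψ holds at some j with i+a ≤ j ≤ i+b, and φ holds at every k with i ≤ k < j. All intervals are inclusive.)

Need some j in [1,3] with !recv, and send at every k in [1,j-1].
  j=1: !recv holds; no prefix to check → satisfied.

Yes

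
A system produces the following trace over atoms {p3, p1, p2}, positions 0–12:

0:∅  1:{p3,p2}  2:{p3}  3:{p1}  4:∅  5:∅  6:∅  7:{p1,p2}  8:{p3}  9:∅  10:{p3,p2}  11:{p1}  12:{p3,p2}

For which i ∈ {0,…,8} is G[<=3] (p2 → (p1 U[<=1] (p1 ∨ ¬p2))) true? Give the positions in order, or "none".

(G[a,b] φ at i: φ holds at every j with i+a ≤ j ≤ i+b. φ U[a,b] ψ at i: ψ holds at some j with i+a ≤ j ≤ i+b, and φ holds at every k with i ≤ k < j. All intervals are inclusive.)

2, 3, 4, 5, 6

Evaluate at each i in [0,8]:
  i=0: ✗ (fails at j=1)
  i=1: ✗ (fails at j=1)
  i=2: ✓ (all of [2,5])
  i=3: ✓ (all of [3,6])
  i=4: ✓ (all of [4,7])
  i=5: ✓ (all of [5,8])
  i=6: ✓ (all of [6,9])
  i=7: ✗ (fails at j=10)
  i=8: ✗ (fails at j=10)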